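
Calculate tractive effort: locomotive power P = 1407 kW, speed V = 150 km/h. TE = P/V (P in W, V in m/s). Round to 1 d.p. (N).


Convert: P = 1407 kW = 1407000 W
V = 150 / 3.6 = 41.6667 m/s
TE = 1407000 / 41.6667
TE = 33768.0 N

33768.0


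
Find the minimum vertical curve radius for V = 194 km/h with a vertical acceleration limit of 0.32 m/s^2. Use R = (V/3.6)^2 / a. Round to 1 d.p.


Convert speed: V = 194 / 3.6 = 53.8889 m/s
V^2 = 2904.0123 m^2/s^2
R_v = 2904.0123 / 0.32
R_v = 9075.0 m

9075.0


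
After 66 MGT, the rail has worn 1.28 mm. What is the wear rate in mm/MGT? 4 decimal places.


Wear rate = total wear / cumulative tonnage
Rate = 1.28 / 66
Rate = 0.0194 mm/MGT

0.0194


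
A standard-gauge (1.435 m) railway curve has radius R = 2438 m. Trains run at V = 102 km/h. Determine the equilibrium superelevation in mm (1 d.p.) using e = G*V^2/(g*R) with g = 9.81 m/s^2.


Convert speed: V = 102 / 3.6 = 28.3333 m/s
Apply formula: e = 1.435 * 28.3333^2 / (9.81 * 2438)
e = 1.435 * 802.7778 / 23916.78
e = 0.048166 m = 48.2 mm

48.2


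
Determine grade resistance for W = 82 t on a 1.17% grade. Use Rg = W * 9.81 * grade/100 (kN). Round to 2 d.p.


Rg = W * 9.81 * grade / 100
Rg = 82 * 9.81 * 1.17 / 100
Rg = 804.42 * 0.0117
Rg = 9.41 kN

9.41


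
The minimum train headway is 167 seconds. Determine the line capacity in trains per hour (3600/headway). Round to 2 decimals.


Capacity = 3600 / headway
Capacity = 3600 / 167
Capacity = 21.56 trains/hour

21.56


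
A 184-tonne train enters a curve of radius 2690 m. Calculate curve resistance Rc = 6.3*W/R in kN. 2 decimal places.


Rc = 6.3 * W / R
Rc = 6.3 * 184 / 2690
Rc = 1159.2 / 2690
Rc = 0.43 kN

0.43


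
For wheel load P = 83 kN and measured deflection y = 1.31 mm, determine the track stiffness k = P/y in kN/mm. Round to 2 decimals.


Track stiffness k = P / y
k = 83 / 1.31
k = 63.36 kN/mm

63.36


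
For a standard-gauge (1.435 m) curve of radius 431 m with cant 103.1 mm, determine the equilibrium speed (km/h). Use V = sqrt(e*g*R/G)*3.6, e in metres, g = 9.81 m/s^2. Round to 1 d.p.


Convert cant: e = 103.1 mm = 0.1031 m
V_ms = sqrt(0.1031 * 9.81 * 431 / 1.435)
V_ms = sqrt(303.775708) = 17.4292 m/s
V = 17.4292 * 3.6 = 62.7 km/h

62.7


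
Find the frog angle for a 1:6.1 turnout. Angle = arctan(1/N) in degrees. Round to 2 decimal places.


1/N = 1/6.1 = 0.163934
angle = arctan(0.163934) = 0.162489 rad
angle = 0.162489 * 180/pi = 9.31 degrees

9.31


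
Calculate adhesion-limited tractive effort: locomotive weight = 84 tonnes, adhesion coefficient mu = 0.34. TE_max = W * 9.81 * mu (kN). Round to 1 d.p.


TE_max = W * g * mu
TE_max = 84 * 9.81 * 0.34
TE_max = 824.04 * 0.34
TE_max = 280.2 kN

280.2


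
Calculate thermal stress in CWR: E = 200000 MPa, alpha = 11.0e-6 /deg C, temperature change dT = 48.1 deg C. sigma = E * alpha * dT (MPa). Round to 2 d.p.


sigma = E * alpha * dT
sigma = 200000 * 11.0e-6 * 48.1
sigma = 2.2 * 48.1
sigma = 105.82 MPa

105.82


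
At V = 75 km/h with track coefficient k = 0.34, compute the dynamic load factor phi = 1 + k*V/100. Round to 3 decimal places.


phi = 1 + k * V / 100
phi = 1 + 0.34 * 75 / 100
phi = 1 + 0.255
phi = 1.255

1.255


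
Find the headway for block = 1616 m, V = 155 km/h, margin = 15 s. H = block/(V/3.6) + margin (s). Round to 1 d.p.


V = 155 / 3.6 = 43.0556 m/s
Block traversal time = 1616 / 43.0556 = 37.5329 s
Headway = 37.5329 + 15
Headway = 52.5 s

52.5


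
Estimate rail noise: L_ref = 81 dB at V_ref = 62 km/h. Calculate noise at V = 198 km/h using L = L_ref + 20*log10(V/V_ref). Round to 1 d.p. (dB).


V/V_ref = 198 / 62 = 3.193548
log10(3.193548) = 0.504274
20 * 0.504274 = 10.0855
L = 81 + 10.0855 = 91.1 dB

91.1


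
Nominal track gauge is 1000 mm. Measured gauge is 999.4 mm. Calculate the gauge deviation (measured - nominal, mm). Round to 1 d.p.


Deviation = measured - nominal
Deviation = 999.4 - 1000
Deviation = -0.6 mm

-0.6


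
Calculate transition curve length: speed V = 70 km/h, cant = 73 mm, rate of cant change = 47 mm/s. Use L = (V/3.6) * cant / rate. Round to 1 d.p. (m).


Convert speed: V = 70 / 3.6 = 19.4444 m/s
L = 19.4444 * 73 / 47
L = 1419.4444 / 47
L = 30.2 m

30.2


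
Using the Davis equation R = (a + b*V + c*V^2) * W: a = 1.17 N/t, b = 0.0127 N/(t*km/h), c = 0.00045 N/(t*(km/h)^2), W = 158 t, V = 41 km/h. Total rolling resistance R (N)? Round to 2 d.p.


b*V = 0.0127 * 41 = 0.5207
c*V^2 = 0.00045 * 1681 = 0.75645
R_per_t = 1.17 + 0.5207 + 0.75645 = 2.44715 N/t
R_total = 2.44715 * 158 = 386.65 N

386.65


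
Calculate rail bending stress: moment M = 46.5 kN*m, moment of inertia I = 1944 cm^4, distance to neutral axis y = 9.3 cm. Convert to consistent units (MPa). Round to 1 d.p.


Convert units:
M = 46.5 kN*m = 46500000 N*mm
y = 9.3 cm = 93 mm
I = 1944 cm^4 = 19440000 mm^4
sigma = 46500000 * 93 / 19440000
sigma = 222.5 MPa

222.5


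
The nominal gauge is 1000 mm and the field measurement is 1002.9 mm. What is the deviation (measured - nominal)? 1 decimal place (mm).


Deviation = measured - nominal
Deviation = 1002.9 - 1000
Deviation = 2.9 mm

2.9


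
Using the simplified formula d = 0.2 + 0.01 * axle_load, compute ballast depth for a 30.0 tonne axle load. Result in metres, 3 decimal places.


d = 0.2 + 0.01 * 30.0
d = 0.2 + 0.3
d = 0.500 m

0.500


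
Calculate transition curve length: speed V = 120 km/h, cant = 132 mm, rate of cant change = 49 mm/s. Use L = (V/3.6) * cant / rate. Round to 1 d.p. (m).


Convert speed: V = 120 / 3.6 = 33.3333 m/s
L = 33.3333 * 132 / 49
L = 4400.0 / 49
L = 89.8 m

89.8


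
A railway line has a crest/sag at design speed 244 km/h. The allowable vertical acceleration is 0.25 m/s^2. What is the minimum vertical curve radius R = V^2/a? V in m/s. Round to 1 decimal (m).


Convert speed: V = 244 / 3.6 = 67.7778 m/s
V^2 = 4593.8272 m^2/s^2
R_v = 4593.8272 / 0.25
R_v = 18375.3 m

18375.3


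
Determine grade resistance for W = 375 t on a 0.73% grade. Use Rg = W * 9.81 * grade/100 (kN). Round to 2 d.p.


Rg = W * 9.81 * grade / 100
Rg = 375 * 9.81 * 0.73 / 100
Rg = 3678.75 * 0.0073
Rg = 26.85 kN

26.85


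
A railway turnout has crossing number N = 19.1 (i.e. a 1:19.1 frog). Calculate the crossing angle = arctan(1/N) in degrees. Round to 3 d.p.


1/N = 1/19.1 = 0.052356
angle = arctan(0.052356) = 0.052308 rad
angle = 0.052308 * 180/pi = 2.997 degrees

2.997


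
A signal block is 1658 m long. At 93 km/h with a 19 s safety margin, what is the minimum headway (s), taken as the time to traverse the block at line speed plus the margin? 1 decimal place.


V = 93 / 3.6 = 25.8333 m/s
Block traversal time = 1658 / 25.8333 = 64.1806 s
Headway = 64.1806 + 19
Headway = 83.2 s

83.2


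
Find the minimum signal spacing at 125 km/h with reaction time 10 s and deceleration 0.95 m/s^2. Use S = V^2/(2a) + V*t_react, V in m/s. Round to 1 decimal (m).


V = 125 / 3.6 = 34.7222 m/s
Braking distance = 34.7222^2 / (2*0.95) = 634.5435 m
Sighting distance = 34.7222 * 10 = 347.2222 m
S = 634.5435 + 347.2222 = 981.8 m

981.8


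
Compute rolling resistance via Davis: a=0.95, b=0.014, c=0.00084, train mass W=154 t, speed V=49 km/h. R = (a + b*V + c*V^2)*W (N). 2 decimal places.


b*V = 0.014 * 49 = 0.686
c*V^2 = 0.00084 * 2401 = 2.01684
R_per_t = 0.95 + 0.686 + 2.01684 = 3.65284 N/t
R_total = 3.65284 * 154 = 562.54 N

562.54


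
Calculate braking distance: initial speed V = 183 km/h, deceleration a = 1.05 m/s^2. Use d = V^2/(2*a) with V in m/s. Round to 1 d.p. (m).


Convert speed: V = 183 / 3.6 = 50.8333 m/s
V^2 = 2584.0278
d = 2584.0278 / (2 * 1.05)
d = 2584.0278 / 2.1
d = 1230.5 m

1230.5


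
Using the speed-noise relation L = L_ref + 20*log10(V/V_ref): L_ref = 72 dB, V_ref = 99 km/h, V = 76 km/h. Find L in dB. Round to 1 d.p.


V/V_ref = 76 / 99 = 0.767677
log10(0.767677) = -0.114822
20 * -0.114822 = -2.2964
L = 72 + -2.2964 = 69.7 dB

69.7


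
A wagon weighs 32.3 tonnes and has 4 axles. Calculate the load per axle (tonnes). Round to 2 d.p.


Load per axle = total weight / number of axles
Load = 32.3 / 4
Load = 8.08 tonnes

8.08


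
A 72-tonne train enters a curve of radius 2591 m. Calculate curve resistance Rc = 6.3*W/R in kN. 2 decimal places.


Rc = 6.3 * W / R
Rc = 6.3 * 72 / 2591
Rc = 453.6 / 2591
Rc = 0.18 kN

0.18


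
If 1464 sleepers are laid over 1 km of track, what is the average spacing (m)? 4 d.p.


Spacing = 1000 m / number of sleepers
Spacing = 1000 / 1464
Spacing = 0.6831 m

0.6831


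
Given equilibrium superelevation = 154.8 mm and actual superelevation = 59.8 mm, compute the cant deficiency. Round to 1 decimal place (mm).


Cant deficiency = equilibrium cant - actual cant
CD = 154.8 - 59.8
CD = 95.0 mm

95.0


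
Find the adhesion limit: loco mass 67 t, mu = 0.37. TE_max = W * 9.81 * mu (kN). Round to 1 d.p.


TE_max = W * g * mu
TE_max = 67 * 9.81 * 0.37
TE_max = 657.27 * 0.37
TE_max = 243.2 kN

243.2


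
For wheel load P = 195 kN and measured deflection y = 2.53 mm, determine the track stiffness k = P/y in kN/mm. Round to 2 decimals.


Track stiffness k = P / y
k = 195 / 2.53
k = 77.08 kN/mm

77.08


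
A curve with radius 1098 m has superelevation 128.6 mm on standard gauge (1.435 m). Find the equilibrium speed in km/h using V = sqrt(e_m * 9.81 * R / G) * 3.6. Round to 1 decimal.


Convert cant: e = 128.6 mm = 0.1286 m
V_ms = sqrt(0.1286 * 9.81 * 1098 / 1.435)
V_ms = sqrt(965.295797) = 31.0692 m/s
V = 31.0692 * 3.6 = 111.8 km/h

111.8


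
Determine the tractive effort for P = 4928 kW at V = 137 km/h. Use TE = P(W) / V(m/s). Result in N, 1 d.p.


Convert: P = 4928 kW = 4928000 W
V = 137 / 3.6 = 38.0556 m/s
TE = 4928000 / 38.0556
TE = 129494.9 N

129494.9


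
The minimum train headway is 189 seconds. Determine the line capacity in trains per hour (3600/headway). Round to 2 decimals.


Capacity = 3600 / headway
Capacity = 3600 / 189
Capacity = 19.05 trains/hour

19.05


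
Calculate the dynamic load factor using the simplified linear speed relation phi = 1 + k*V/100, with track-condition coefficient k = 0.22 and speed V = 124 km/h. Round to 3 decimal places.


phi = 1 + k * V / 100
phi = 1 + 0.22 * 124 / 100
phi = 1 + 0.2728
phi = 1.273

1.273


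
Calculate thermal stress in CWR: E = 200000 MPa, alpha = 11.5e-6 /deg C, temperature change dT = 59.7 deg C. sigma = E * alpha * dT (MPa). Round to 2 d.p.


sigma = E * alpha * dT
sigma = 200000 * 11.5e-6 * 59.7
sigma = 2.3 * 59.7
sigma = 137.31 MPa

137.31


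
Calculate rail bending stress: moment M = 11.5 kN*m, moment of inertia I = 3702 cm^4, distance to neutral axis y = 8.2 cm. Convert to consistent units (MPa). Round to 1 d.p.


Convert units:
M = 11.5 kN*m = 11500000 N*mm
y = 8.2 cm = 82 mm
I = 3702 cm^4 = 37020000 mm^4
sigma = 11500000 * 82 / 37020000
sigma = 25.5 MPa

25.5


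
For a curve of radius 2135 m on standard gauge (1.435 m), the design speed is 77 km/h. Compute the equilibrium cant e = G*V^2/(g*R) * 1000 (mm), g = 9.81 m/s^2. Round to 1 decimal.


Convert speed: V = 77 / 3.6 = 21.3889 m/s
Apply formula: e = 1.435 * 21.3889^2 / (9.81 * 2135)
e = 1.435 * 457.4846 / 20944.35
e = 0.031345 m = 31.3 mm

31.3


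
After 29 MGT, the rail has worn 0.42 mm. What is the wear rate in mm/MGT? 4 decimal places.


Wear rate = total wear / cumulative tonnage
Rate = 0.42 / 29
Rate = 0.0145 mm/MGT

0.0145


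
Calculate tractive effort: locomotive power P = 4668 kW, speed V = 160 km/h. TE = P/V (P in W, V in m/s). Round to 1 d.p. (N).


Convert: P = 4668 kW = 4668000 W
V = 160 / 3.6 = 44.4444 m/s
TE = 4668000 / 44.4444
TE = 105030.0 N

105030.0


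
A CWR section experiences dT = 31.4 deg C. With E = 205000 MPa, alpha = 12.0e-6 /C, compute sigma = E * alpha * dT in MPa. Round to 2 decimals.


sigma = E * alpha * dT
sigma = 205000 * 12.0e-6 * 31.4
sigma = 2.46 * 31.4
sigma = 77.24 MPa

77.24


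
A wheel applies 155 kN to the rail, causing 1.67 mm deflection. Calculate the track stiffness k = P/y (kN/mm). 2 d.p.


Track stiffness k = P / y
k = 155 / 1.67
k = 92.81 kN/mm

92.81


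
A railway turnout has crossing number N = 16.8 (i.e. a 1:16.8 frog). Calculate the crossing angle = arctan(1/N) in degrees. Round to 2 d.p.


1/N = 1/16.8 = 0.059524
angle = arctan(0.059524) = 0.059454 rad
angle = 0.059454 * 180/pi = 3.41 degrees

3.41


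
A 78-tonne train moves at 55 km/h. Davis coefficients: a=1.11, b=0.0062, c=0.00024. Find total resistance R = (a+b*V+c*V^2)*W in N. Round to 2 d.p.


b*V = 0.0062 * 55 = 0.341
c*V^2 = 0.00024 * 3025 = 0.726
R_per_t = 1.11 + 0.341 + 0.726 = 2.177 N/t
R_total = 2.177 * 78 = 169.81 N

169.81


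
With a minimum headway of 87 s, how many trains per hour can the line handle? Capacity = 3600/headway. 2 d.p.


Capacity = 3600 / headway
Capacity = 3600 / 87
Capacity = 41.38 trains/hour

41.38


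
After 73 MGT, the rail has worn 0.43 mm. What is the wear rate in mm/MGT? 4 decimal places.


Wear rate = total wear / cumulative tonnage
Rate = 0.43 / 73
Rate = 0.0059 mm/MGT

0.0059


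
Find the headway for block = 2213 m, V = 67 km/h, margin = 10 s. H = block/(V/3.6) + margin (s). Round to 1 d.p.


V = 67 / 3.6 = 18.6111 m/s
Block traversal time = 2213 / 18.6111 = 118.9075 s
Headway = 118.9075 + 10
Headway = 128.9 s

128.9


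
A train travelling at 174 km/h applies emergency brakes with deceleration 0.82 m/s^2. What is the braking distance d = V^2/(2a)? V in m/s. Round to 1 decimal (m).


Convert speed: V = 174 / 3.6 = 48.3333 m/s
V^2 = 2336.1111
d = 2336.1111 / (2 * 0.82)
d = 2336.1111 / 1.64
d = 1424.5 m

1424.5


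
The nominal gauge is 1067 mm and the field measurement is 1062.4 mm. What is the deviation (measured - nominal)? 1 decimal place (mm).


Deviation = measured - nominal
Deviation = 1062.4 - 1067
Deviation = -4.6 mm

-4.6


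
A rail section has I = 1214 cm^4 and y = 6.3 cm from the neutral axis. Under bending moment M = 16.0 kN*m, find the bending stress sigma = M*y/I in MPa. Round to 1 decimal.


Convert units:
M = 16.0 kN*m = 16000000 N*mm
y = 6.3 cm = 63 mm
I = 1214 cm^4 = 12140000 mm^4
sigma = 16000000 * 63 / 12140000
sigma = 83.0 MPa

83.0


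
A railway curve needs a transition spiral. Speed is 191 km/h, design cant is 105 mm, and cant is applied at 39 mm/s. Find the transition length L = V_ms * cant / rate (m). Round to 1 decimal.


Convert speed: V = 191 / 3.6 = 53.0556 m/s
L = 53.0556 * 105 / 39
L = 5570.8333 / 39
L = 142.8 m

142.8


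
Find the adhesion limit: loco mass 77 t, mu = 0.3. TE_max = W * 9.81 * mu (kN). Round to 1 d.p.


TE_max = W * g * mu
TE_max = 77 * 9.81 * 0.3
TE_max = 755.37 * 0.3
TE_max = 226.6 kN

226.6


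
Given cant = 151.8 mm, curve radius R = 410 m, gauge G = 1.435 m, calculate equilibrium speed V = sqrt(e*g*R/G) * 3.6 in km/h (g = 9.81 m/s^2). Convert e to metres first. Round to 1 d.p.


Convert cant: e = 151.8 mm = 0.1518 m
V_ms = sqrt(0.1518 * 9.81 * 410 / 1.435)
V_ms = sqrt(425.473714) = 20.627 m/s
V = 20.627 * 3.6 = 74.3 km/h

74.3


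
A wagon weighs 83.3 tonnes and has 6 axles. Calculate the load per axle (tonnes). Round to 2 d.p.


Load per axle = total weight / number of axles
Load = 83.3 / 6
Load = 13.88 tonnes

13.88


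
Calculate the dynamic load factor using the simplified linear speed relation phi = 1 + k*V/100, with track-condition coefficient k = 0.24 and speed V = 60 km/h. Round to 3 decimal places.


phi = 1 + k * V / 100
phi = 1 + 0.24 * 60 / 100
phi = 1 + 0.144
phi = 1.144

1.144


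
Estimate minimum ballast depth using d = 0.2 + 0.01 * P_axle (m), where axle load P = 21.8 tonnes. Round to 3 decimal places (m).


d = 0.2 + 0.01 * 21.8
d = 0.2 + 0.218
d = 0.418 m

0.418


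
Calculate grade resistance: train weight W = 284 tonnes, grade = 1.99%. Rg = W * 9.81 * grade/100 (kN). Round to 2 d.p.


Rg = W * 9.81 * grade / 100
Rg = 284 * 9.81 * 1.99 / 100
Rg = 2786.04 * 0.0199
Rg = 55.44 kN

55.44


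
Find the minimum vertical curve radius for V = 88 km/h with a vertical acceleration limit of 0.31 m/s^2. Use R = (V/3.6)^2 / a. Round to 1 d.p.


Convert speed: V = 88 / 3.6 = 24.4444 m/s
V^2 = 597.5309 m^2/s^2
R_v = 597.5309 / 0.31
R_v = 1927.5 m

1927.5


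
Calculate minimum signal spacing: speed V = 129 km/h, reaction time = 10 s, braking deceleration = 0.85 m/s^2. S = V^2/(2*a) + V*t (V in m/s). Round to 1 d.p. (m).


V = 129 / 3.6 = 35.8333 m/s
Braking distance = 35.8333^2 / (2*0.85) = 755.3105 m
Sighting distance = 35.8333 * 10 = 358.3333 m
S = 755.3105 + 358.3333 = 1113.6 m

1113.6


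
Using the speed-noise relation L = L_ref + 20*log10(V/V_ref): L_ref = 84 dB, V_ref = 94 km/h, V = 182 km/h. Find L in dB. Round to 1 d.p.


V/V_ref = 182 / 94 = 1.93617
log10(1.93617) = 0.286944
20 * 0.286944 = 5.7389
L = 84 + 5.7389 = 89.7 dB

89.7


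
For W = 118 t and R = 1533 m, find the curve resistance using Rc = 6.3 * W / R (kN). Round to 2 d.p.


Rc = 6.3 * W / R
Rc = 6.3 * 118 / 1533
Rc = 743.4 / 1533
Rc = 0.48 kN

0.48


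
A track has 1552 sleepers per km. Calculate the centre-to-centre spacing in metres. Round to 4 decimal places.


Spacing = 1000 m / number of sleepers
Spacing = 1000 / 1552
Spacing = 0.6443 m

0.6443


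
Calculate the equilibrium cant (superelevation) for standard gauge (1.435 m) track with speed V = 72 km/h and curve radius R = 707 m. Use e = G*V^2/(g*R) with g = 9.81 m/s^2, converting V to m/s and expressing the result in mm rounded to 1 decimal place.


Convert speed: V = 72 / 3.6 = 20.0 m/s
Apply formula: e = 1.435 * 20.0^2 / (9.81 * 707)
e = 1.435 * 400.0 / 6935.67
e = 0.082761 m = 82.8 mm

82.8


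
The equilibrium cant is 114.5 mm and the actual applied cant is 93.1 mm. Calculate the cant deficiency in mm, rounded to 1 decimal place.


Cant deficiency = equilibrium cant - actual cant
CD = 114.5 - 93.1
CD = 21.4 mm

21.4


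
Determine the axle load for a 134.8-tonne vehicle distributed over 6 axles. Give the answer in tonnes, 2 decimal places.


Load per axle = total weight / number of axles
Load = 134.8 / 6
Load = 22.47 tonnes

22.47


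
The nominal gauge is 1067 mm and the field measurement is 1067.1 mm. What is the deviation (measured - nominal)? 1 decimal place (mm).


Deviation = measured - nominal
Deviation = 1067.1 - 1067
Deviation = 0.1 mm

0.1


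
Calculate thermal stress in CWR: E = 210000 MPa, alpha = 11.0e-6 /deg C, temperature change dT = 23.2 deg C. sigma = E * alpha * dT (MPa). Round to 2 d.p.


sigma = E * alpha * dT
sigma = 210000 * 11.0e-6 * 23.2
sigma = 2.31 * 23.2
sigma = 53.59 MPa

53.59


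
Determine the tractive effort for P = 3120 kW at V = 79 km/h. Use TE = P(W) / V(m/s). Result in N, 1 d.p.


Convert: P = 3120 kW = 3120000 W
V = 79 / 3.6 = 21.9444 m/s
TE = 3120000 / 21.9444
TE = 142177.2 N

142177.2


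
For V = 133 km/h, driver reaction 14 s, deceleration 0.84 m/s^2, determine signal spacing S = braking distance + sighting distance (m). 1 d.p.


V = 133 / 3.6 = 36.9444 m/s
Braking distance = 36.9444^2 / (2*0.84) = 812.4357 m
Sighting distance = 36.9444 * 14 = 517.2222 m
S = 812.4357 + 517.2222 = 1329.7 m

1329.7


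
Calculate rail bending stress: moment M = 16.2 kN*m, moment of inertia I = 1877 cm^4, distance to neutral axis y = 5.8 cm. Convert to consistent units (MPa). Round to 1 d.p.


Convert units:
M = 16.2 kN*m = 16200000 N*mm
y = 5.8 cm = 58 mm
I = 1877 cm^4 = 18770000 mm^4
sigma = 16200000 * 58 / 18770000
sigma = 50.1 MPa

50.1


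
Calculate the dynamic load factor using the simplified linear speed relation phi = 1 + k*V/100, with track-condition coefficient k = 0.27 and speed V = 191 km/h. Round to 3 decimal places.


phi = 1 + k * V / 100
phi = 1 + 0.27 * 191 / 100
phi = 1 + 0.5157
phi = 1.516

1.516


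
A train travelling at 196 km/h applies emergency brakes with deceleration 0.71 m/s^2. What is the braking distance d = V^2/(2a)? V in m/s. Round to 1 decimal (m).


Convert speed: V = 196 / 3.6 = 54.4444 m/s
V^2 = 2964.1975
d = 2964.1975 / (2 * 0.71)
d = 2964.1975 / 1.42
d = 2087.5 m

2087.5


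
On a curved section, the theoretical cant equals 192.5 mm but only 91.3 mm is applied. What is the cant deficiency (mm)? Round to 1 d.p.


Cant deficiency = equilibrium cant - actual cant
CD = 192.5 - 91.3
CD = 101.2 mm

101.2


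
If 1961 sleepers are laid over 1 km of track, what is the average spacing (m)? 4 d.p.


Spacing = 1000 m / number of sleepers
Spacing = 1000 / 1961
Spacing = 0.5099 m

0.5099


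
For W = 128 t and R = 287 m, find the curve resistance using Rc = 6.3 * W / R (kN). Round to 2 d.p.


Rc = 6.3 * W / R
Rc = 6.3 * 128 / 287
Rc = 806.4 / 287
Rc = 2.81 kN

2.81


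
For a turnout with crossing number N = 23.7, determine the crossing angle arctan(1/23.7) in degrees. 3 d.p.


1/N = 1/23.7 = 0.042194
angle = arctan(0.042194) = 0.042169 rad
angle = 0.042169 * 180/pi = 2.416 degrees

2.416


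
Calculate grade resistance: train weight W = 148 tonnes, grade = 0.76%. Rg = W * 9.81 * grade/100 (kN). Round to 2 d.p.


Rg = W * 9.81 * grade / 100
Rg = 148 * 9.81 * 0.76 / 100
Rg = 1451.88 * 0.0076
Rg = 11.03 kN

11.03


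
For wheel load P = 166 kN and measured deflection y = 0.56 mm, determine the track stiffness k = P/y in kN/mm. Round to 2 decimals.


Track stiffness k = P / y
k = 166 / 0.56
k = 296.43 kN/mm

296.43


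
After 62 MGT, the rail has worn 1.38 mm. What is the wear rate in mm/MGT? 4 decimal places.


Wear rate = total wear / cumulative tonnage
Rate = 1.38 / 62
Rate = 0.0223 mm/MGT

0.0223


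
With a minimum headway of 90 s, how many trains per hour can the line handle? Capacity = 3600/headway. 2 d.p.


Capacity = 3600 / headway
Capacity = 3600 / 90
Capacity = 40.00 trains/hour

40.00


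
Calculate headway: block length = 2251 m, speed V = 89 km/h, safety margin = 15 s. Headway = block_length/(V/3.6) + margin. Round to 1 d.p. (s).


V = 89 / 3.6 = 24.7222 m/s
Block traversal time = 2251 / 24.7222 = 91.0517 s
Headway = 91.0517 + 15
Headway = 106.1 s

106.1


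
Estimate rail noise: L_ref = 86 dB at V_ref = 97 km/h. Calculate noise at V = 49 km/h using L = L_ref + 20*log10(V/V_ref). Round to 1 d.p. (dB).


V/V_ref = 49 / 97 = 0.505155
log10(0.505155) = -0.296576
20 * -0.296576 = -5.9315
L = 86 + -5.9315 = 80.1 dB

80.1


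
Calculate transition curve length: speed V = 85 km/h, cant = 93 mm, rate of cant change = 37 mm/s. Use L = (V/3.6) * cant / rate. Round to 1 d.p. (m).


Convert speed: V = 85 / 3.6 = 23.6111 m/s
L = 23.6111 * 93 / 37
L = 2195.8333 / 37
L = 59.3 m

59.3


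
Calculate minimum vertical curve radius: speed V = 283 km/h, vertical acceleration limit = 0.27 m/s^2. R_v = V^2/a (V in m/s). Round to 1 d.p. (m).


Convert speed: V = 283 / 3.6 = 78.6111 m/s
V^2 = 6179.7068 m^2/s^2
R_v = 6179.7068 / 0.27
R_v = 22887.8 m

22887.8


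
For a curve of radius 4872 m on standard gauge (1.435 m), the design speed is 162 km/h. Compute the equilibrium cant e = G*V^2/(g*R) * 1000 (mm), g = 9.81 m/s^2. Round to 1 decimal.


Convert speed: V = 162 / 3.6 = 45.0 m/s
Apply formula: e = 1.435 * 45.0^2 / (9.81 * 4872)
e = 1.435 * 2025.0 / 47794.32
e = 0.0608 m = 60.8 mm

60.8


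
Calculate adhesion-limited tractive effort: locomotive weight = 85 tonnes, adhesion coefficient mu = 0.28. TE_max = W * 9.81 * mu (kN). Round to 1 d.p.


TE_max = W * g * mu
TE_max = 85 * 9.81 * 0.28
TE_max = 833.85 * 0.28
TE_max = 233.5 kN

233.5


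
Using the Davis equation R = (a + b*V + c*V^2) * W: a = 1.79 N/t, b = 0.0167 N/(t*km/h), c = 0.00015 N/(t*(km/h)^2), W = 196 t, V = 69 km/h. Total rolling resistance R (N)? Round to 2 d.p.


b*V = 0.0167 * 69 = 1.1523
c*V^2 = 0.00015 * 4761 = 0.71415
R_per_t = 1.79 + 1.1523 + 0.71415 = 3.65645 N/t
R_total = 3.65645 * 196 = 716.66 N

716.66


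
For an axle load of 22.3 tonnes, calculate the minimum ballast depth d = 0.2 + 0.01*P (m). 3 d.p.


d = 0.2 + 0.01 * 22.3
d = 0.2 + 0.223
d = 0.423 m

0.423


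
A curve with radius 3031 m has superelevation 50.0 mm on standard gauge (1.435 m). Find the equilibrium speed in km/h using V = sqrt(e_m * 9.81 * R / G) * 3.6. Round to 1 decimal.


Convert cant: e = 50.0 mm = 0.0500 m
V_ms = sqrt(0.0500 * 9.81 * 3031 / 1.435)
V_ms = sqrt(1036.031707) = 32.1874 m/s
V = 32.1874 * 3.6 = 115.9 km/h

115.9


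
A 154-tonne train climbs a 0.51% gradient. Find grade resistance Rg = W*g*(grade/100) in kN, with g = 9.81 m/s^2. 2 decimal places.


Rg = W * 9.81 * grade / 100
Rg = 154 * 9.81 * 0.51 / 100
Rg = 1510.74 * 0.0051
Rg = 7.70 kN

7.70


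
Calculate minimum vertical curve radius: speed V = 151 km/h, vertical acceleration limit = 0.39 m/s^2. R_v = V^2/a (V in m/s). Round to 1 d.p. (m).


Convert speed: V = 151 / 3.6 = 41.9444 m/s
V^2 = 1759.3364 m^2/s^2
R_v = 1759.3364 / 0.39
R_v = 4511.1 m

4511.1


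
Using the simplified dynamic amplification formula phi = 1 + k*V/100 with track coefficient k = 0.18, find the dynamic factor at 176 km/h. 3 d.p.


phi = 1 + k * V / 100
phi = 1 + 0.18 * 176 / 100
phi = 1 + 0.3168
phi = 1.317

1.317


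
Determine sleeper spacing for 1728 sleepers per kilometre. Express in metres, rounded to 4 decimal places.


Spacing = 1000 m / number of sleepers
Spacing = 1000 / 1728
Spacing = 0.5787 m

0.5787


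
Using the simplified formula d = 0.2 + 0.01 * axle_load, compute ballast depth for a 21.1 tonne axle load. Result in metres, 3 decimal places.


d = 0.2 + 0.01 * 21.1
d = 0.2 + 0.211
d = 0.411 m

0.411


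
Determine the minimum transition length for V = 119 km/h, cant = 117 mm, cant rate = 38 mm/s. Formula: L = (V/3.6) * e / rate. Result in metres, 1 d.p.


Convert speed: V = 119 / 3.6 = 33.0556 m/s
L = 33.0556 * 117 / 38
L = 3867.5 / 38
L = 101.8 m

101.8


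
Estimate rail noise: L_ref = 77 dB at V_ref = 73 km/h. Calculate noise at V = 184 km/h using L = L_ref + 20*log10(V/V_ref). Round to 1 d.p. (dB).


V/V_ref = 184 / 73 = 2.520548
log10(2.520548) = 0.401495
20 * 0.401495 = 8.0299
L = 77 + 8.0299 = 85.0 dB

85.0


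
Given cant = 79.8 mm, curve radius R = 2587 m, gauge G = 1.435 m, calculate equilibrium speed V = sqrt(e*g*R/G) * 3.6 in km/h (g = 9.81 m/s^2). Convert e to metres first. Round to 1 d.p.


Convert cant: e = 79.8 mm = 0.0798 m
V_ms = sqrt(0.0798 * 9.81 * 2587 / 1.435)
V_ms = sqrt(1411.290527) = 37.5671 m/s
V = 37.5671 * 3.6 = 135.2 km/h

135.2


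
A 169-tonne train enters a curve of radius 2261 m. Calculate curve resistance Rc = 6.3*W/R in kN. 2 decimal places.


Rc = 6.3 * W / R
Rc = 6.3 * 169 / 2261
Rc = 1064.7 / 2261
Rc = 0.47 kN

0.47


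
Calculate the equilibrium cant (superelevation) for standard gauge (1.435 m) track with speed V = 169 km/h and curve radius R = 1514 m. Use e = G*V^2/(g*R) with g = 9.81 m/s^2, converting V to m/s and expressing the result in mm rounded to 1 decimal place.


Convert speed: V = 169 / 3.6 = 46.9444 m/s
Apply formula: e = 1.435 * 46.9444^2 / (9.81 * 1514)
e = 1.435 * 2203.7809 / 14852.34
e = 0.212924 m = 212.9 mm

212.9


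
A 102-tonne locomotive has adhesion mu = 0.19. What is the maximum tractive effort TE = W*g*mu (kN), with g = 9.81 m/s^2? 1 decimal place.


TE_max = W * g * mu
TE_max = 102 * 9.81 * 0.19
TE_max = 1000.62 * 0.19
TE_max = 190.1 kN

190.1


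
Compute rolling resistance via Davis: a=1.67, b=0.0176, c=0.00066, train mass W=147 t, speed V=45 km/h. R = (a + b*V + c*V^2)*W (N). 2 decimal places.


b*V = 0.0176 * 45 = 0.792
c*V^2 = 0.00066 * 2025 = 1.3365
R_per_t = 1.67 + 0.792 + 1.3365 = 3.7985 N/t
R_total = 3.7985 * 147 = 558.38 N

558.38


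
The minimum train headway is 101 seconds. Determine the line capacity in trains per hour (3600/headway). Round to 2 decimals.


Capacity = 3600 / headway
Capacity = 3600 / 101
Capacity = 35.64 trains/hour

35.64


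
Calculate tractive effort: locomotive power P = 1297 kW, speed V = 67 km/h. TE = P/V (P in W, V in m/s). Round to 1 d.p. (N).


Convert: P = 1297 kW = 1297000 W
V = 67 / 3.6 = 18.6111 m/s
TE = 1297000 / 18.6111
TE = 69689.6 N

69689.6


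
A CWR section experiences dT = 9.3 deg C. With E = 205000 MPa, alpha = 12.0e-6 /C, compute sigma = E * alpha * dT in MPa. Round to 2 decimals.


sigma = E * alpha * dT
sigma = 205000 * 12.0e-6 * 9.3
sigma = 2.46 * 9.3
sigma = 22.88 MPa

22.88


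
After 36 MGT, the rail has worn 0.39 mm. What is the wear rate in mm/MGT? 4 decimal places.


Wear rate = total wear / cumulative tonnage
Rate = 0.39 / 36
Rate = 0.0108 mm/MGT

0.0108


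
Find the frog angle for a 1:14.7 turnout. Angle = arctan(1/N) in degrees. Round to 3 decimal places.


1/N = 1/14.7 = 0.068027
angle = arctan(0.068027) = 0.067923 rad
angle = 0.067923 * 180/pi = 3.892 degrees

3.892


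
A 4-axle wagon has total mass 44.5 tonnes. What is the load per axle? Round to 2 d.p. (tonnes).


Load per axle = total weight / number of axles
Load = 44.5 / 4
Load = 11.13 tonnes

11.13


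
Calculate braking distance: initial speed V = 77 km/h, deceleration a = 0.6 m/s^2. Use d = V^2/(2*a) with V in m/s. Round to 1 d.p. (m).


Convert speed: V = 77 / 3.6 = 21.3889 m/s
V^2 = 457.4846
d = 457.4846 / (2 * 0.6)
d = 457.4846 / 1.2
d = 381.2 m

381.2


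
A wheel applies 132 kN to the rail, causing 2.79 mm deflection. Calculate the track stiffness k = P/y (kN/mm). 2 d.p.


Track stiffness k = P / y
k = 132 / 2.79
k = 47.31 kN/mm

47.31


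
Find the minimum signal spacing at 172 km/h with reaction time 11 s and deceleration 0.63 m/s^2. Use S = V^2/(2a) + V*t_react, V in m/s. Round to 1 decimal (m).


V = 172 / 3.6 = 47.7778 m/s
Braking distance = 47.7778^2 / (2*0.63) = 1811.6794 m
Sighting distance = 47.7778 * 11 = 525.5556 m
S = 1811.6794 + 525.5556 = 2337.2 m

2337.2


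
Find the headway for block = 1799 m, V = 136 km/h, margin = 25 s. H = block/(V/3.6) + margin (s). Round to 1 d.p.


V = 136 / 3.6 = 37.7778 m/s
Block traversal time = 1799 / 37.7778 = 47.6206 s
Headway = 47.6206 + 25
Headway = 72.6 s

72.6


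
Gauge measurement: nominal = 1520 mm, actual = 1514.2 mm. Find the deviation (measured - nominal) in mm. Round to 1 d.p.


Deviation = measured - nominal
Deviation = 1514.2 - 1520
Deviation = -5.8 mm

-5.8


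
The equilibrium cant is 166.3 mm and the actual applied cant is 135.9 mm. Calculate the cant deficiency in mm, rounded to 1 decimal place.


Cant deficiency = equilibrium cant - actual cant
CD = 166.3 - 135.9
CD = 30.4 mm

30.4


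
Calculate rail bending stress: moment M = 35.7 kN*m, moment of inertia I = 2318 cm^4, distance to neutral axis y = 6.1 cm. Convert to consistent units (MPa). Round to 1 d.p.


Convert units:
M = 35.7 kN*m = 35700000 N*mm
y = 6.1 cm = 61 mm
I = 2318 cm^4 = 23180000 mm^4
sigma = 35700000 * 61 / 23180000
sigma = 93.9 MPa

93.9


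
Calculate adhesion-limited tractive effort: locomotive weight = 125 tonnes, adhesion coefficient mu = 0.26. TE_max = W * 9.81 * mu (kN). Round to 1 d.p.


TE_max = W * g * mu
TE_max = 125 * 9.81 * 0.26
TE_max = 1226.25 * 0.26
TE_max = 318.8 kN

318.8


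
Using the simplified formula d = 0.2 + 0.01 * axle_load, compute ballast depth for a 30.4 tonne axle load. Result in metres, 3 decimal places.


d = 0.2 + 0.01 * 30.4
d = 0.2 + 0.304
d = 0.504 m

0.504


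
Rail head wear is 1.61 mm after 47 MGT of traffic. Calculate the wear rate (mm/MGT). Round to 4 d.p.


Wear rate = total wear / cumulative tonnage
Rate = 1.61 / 47
Rate = 0.0343 mm/MGT

0.0343


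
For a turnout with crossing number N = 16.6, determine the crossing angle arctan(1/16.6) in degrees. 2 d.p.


1/N = 1/16.6 = 0.060241
angle = arctan(0.060241) = 0.060168 rad
angle = 0.060168 * 180/pi = 3.45 degrees

3.45


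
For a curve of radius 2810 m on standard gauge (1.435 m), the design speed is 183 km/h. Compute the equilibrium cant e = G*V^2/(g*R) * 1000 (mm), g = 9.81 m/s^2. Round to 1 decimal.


Convert speed: V = 183 / 3.6 = 50.8333 m/s
Apply formula: e = 1.435 * 50.8333^2 / (9.81 * 2810)
e = 1.435 * 2584.0278 / 27566.1
e = 0.134516 m = 134.5 mm

134.5


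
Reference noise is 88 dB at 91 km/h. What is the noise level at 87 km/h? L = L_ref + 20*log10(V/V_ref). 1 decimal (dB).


V/V_ref = 87 / 91 = 0.956044
log10(0.956044) = -0.019522
20 * -0.019522 = -0.3904
L = 88 + -0.3904 = 87.6 dB

87.6


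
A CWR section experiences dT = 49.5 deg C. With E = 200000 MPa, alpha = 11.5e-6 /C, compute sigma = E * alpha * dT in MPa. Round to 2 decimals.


sigma = E * alpha * dT
sigma = 200000 * 11.5e-6 * 49.5
sigma = 2.3 * 49.5
sigma = 113.85 MPa

113.85


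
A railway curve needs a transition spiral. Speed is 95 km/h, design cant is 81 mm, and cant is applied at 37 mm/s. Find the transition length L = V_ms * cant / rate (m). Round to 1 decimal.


Convert speed: V = 95 / 3.6 = 26.3889 m/s
L = 26.3889 * 81 / 37
L = 2137.5 / 37
L = 57.8 m

57.8


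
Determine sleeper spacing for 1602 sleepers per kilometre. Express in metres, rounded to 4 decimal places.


Spacing = 1000 m / number of sleepers
Spacing = 1000 / 1602
Spacing = 0.6242 m

0.6242


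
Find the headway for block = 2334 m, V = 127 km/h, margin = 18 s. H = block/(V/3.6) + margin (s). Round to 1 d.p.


V = 127 / 3.6 = 35.2778 m/s
Block traversal time = 2334 / 35.2778 = 66.1606 s
Headway = 66.1606 + 18
Headway = 84.2 s

84.2


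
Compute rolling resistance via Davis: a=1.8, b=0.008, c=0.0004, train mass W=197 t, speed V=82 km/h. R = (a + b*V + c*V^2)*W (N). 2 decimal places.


b*V = 0.008 * 82 = 0.656
c*V^2 = 0.0004 * 6724 = 2.6896
R_per_t = 1.8 + 0.656 + 2.6896 = 5.1456 N/t
R_total = 5.1456 * 197 = 1013.68 N

1013.68


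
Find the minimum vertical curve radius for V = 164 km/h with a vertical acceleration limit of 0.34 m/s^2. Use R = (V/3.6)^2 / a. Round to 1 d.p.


Convert speed: V = 164 / 3.6 = 45.5556 m/s
V^2 = 2075.3086 m^2/s^2
R_v = 2075.3086 / 0.34
R_v = 6103.8 m

6103.8


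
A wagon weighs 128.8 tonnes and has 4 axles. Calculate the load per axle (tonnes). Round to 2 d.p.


Load per axle = total weight / number of axles
Load = 128.8 / 4
Load = 32.20 tonnes

32.20


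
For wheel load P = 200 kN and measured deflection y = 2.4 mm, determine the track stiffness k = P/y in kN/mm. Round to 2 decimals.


Track stiffness k = P / y
k = 200 / 2.4
k = 83.33 kN/mm

83.33


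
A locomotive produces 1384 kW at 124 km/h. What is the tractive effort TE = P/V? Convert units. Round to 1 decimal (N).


Convert: P = 1384 kW = 1384000 W
V = 124 / 3.6 = 34.4444 m/s
TE = 1384000 / 34.4444
TE = 40180.6 N

40180.6


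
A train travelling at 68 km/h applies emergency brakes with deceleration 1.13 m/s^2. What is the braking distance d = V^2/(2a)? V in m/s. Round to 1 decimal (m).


Convert speed: V = 68 / 3.6 = 18.8889 m/s
V^2 = 356.7901
d = 356.7901 / (2 * 1.13)
d = 356.7901 / 2.26
d = 157.9 m

157.9


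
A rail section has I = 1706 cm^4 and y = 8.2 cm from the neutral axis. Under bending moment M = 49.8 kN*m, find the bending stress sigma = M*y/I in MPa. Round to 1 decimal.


Convert units:
M = 49.8 kN*m = 49800000 N*mm
y = 8.2 cm = 82 mm
I = 1706 cm^4 = 17060000 mm^4
sigma = 49800000 * 82 / 17060000
sigma = 239.4 MPa

239.4


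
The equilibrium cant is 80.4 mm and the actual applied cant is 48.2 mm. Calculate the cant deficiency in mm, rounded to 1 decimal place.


Cant deficiency = equilibrium cant - actual cant
CD = 80.4 - 48.2
CD = 32.2 mm

32.2


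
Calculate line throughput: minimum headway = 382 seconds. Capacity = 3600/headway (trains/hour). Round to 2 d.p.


Capacity = 3600 / headway
Capacity = 3600 / 382
Capacity = 9.42 trains/hour

9.42


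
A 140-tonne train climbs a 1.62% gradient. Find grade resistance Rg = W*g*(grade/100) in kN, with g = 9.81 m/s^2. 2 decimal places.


Rg = W * 9.81 * grade / 100
Rg = 140 * 9.81 * 1.62 / 100
Rg = 1373.4 * 0.0162
Rg = 22.25 kN

22.25


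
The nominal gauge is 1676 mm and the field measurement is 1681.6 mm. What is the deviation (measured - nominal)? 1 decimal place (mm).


Deviation = measured - nominal
Deviation = 1681.6 - 1676
Deviation = 5.6 mm

5.6


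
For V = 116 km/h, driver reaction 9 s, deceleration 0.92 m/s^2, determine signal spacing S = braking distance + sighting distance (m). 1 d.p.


V = 116 / 3.6 = 32.2222 m/s
Braking distance = 32.2222^2 / (2*0.92) = 564.278 m
Sighting distance = 32.2222 * 9 = 290.0 m
S = 564.278 + 290.0 = 854.3 m

854.3


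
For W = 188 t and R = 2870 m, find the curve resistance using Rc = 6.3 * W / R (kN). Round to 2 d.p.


Rc = 6.3 * W / R
Rc = 6.3 * 188 / 2870
Rc = 1184.4 / 2870
Rc = 0.41 kN

0.41


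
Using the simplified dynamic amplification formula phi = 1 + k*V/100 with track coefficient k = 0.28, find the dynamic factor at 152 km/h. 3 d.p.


phi = 1 + k * V / 100
phi = 1 + 0.28 * 152 / 100
phi = 1 + 0.4256
phi = 1.426

1.426


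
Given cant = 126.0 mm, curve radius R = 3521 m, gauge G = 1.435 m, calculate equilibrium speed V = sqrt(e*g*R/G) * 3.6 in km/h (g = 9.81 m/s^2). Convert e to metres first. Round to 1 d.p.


Convert cant: e = 126.0 mm = 0.1260 m
V_ms = sqrt(0.1260 * 9.81 * 3521 / 1.435)
V_ms = sqrt(3032.869171) = 55.0715 m/s
V = 55.0715 * 3.6 = 198.3 km/h

198.3


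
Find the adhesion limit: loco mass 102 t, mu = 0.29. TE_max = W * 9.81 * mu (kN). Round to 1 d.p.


TE_max = W * g * mu
TE_max = 102 * 9.81 * 0.29
TE_max = 1000.62 * 0.29
TE_max = 290.2 kN

290.2


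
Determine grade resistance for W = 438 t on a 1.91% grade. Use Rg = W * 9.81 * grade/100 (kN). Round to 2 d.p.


Rg = W * 9.81 * grade / 100
Rg = 438 * 9.81 * 1.91 / 100
Rg = 4296.78 * 0.0191
Rg = 82.07 kN

82.07


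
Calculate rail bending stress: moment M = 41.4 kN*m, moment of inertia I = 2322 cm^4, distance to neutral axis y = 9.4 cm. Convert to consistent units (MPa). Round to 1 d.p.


Convert units:
M = 41.4 kN*m = 41400000 N*mm
y = 9.4 cm = 94 mm
I = 2322 cm^4 = 23220000 mm^4
sigma = 41400000 * 94 / 23220000
sigma = 167.6 MPa

167.6


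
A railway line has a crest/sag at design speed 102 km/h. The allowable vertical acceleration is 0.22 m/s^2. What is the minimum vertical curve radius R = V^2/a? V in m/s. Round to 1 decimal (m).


Convert speed: V = 102 / 3.6 = 28.3333 m/s
V^2 = 802.7778 m^2/s^2
R_v = 802.7778 / 0.22
R_v = 3649.0 m

3649.0


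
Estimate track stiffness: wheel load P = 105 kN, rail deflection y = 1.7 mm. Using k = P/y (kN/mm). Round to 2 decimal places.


Track stiffness k = P / y
k = 105 / 1.7
k = 61.76 kN/mm

61.76


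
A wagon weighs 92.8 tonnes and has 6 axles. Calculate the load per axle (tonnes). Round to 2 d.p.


Load per axle = total weight / number of axles
Load = 92.8 / 6
Load = 15.47 tonnes

15.47


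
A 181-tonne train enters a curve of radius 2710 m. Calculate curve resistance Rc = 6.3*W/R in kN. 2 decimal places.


Rc = 6.3 * W / R
Rc = 6.3 * 181 / 2710
Rc = 1140.3 / 2710
Rc = 0.42 kN

0.42


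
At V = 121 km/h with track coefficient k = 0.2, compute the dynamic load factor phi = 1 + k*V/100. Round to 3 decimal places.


phi = 1 + k * V / 100
phi = 1 + 0.2 * 121 / 100
phi = 1 + 0.242
phi = 1.242

1.242


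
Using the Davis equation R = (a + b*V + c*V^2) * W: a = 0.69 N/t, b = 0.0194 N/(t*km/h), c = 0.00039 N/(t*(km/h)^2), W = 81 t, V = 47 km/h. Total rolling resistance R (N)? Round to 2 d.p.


b*V = 0.0194 * 47 = 0.9118
c*V^2 = 0.00039 * 2209 = 0.86151
R_per_t = 0.69 + 0.9118 + 0.86151 = 2.46331 N/t
R_total = 2.46331 * 81 = 199.53 N

199.53


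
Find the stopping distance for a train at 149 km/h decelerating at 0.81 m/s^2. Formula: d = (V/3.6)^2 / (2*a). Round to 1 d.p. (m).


Convert speed: V = 149 / 3.6 = 41.3889 m/s
V^2 = 1713.0401
d = 1713.0401 / (2 * 0.81)
d = 1713.0401 / 1.62
d = 1057.4 m

1057.4


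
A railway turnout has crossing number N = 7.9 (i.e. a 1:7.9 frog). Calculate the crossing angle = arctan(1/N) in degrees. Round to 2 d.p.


1/N = 1/7.9 = 0.126582
angle = arctan(0.126582) = 0.125913 rad
angle = 0.125913 * 180/pi = 7.21 degrees

7.21
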